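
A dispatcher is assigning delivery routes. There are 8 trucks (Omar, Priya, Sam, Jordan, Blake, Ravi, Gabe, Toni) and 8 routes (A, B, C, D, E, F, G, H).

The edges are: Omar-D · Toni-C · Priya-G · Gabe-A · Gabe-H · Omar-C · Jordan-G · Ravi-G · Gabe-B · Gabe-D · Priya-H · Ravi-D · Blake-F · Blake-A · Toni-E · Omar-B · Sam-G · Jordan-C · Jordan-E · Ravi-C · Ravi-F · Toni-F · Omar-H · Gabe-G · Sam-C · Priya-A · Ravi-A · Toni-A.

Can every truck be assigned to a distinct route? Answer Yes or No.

A valid assignment of size 8: Omar–B, Priya–H, Sam–G, Jordan–C, Blake–F, Ravi–D, Gabe–A, Toni–E.
All 8 trucks are covered.

Yes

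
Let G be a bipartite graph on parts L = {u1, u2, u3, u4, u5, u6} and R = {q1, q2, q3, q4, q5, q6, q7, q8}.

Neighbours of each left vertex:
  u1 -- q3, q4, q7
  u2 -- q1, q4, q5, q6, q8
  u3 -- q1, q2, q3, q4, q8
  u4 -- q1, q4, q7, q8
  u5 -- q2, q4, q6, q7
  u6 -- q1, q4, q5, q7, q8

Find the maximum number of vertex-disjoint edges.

For example, pair u1–q7, u2–q6, u3–q1, u4–q8, u5–q2, u6–q4.
This saturates every left vertex, so 6 is the maximum.

6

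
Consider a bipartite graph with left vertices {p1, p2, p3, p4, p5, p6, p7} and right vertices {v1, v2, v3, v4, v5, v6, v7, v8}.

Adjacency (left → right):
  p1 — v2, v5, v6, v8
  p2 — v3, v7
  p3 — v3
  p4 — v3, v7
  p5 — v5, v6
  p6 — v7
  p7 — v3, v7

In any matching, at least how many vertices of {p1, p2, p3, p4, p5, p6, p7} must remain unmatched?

One maximum matching: p1–v2, p2–v7, p3–v3, p5–v6.
The set {p2, p3, p4, p6, p7} has only 2 neighbours ({v3, v7}), so by Hall's theorem at most 4 of the 7 left vertices can be matched.
That matches 4 of the 7, leaving 3 unmatched; no matching can do better.

3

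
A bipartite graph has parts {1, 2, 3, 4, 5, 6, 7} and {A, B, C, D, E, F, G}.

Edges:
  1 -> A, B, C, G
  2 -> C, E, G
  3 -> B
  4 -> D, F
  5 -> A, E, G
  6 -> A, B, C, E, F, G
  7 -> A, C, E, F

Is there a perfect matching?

One maximum matching: 1→G, 2→C, 3→B, 4→D, 5→A, 6→F, 7→E.
All 7 left vertices are covered.

Yes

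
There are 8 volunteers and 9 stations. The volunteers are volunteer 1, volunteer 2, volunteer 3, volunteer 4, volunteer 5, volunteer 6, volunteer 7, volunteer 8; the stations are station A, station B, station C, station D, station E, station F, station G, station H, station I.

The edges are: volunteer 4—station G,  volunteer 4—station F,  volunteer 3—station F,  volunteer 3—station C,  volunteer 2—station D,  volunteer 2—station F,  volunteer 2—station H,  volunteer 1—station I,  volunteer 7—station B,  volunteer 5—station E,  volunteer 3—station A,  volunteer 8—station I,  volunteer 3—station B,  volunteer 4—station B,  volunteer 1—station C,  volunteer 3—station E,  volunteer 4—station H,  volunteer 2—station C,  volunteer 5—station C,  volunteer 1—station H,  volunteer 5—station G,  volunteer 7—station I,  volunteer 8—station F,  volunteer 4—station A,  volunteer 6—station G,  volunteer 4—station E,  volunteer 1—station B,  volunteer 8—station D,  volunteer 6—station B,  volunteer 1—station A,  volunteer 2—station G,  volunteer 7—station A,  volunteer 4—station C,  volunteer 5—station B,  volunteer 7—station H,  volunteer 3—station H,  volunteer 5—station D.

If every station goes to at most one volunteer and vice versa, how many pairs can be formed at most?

One maximum matching: volunteer 1→station I, volunteer 2→station C, volunteer 3→station E, volunteer 4→station A, volunteer 5→station G, volunteer 6→station B, volunteer 7→station H, volunteer 8→station F.
All 8 volunteers are matched, so no larger matching exists.

8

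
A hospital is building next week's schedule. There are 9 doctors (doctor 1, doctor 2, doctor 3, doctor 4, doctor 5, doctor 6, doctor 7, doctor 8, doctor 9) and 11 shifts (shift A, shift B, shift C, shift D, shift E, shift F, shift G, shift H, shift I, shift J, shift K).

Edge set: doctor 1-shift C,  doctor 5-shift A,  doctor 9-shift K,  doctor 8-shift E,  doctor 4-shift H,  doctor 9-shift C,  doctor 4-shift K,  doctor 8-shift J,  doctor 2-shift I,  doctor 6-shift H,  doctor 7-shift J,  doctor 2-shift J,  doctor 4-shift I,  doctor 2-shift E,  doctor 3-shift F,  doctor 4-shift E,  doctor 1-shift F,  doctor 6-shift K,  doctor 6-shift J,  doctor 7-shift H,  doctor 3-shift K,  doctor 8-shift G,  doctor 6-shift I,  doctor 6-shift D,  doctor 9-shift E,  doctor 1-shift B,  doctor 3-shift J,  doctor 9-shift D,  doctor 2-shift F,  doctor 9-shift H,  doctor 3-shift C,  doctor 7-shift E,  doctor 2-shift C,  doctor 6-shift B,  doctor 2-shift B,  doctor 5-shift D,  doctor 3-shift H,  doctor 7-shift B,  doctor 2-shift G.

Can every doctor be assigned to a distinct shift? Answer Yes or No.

Yes

A valid assignment of size 9: doctor 1–shift F, doctor 2–shift G, doctor 3–shift C, doctor 4–shift I, doctor 5–shift A, doctor 6–shift J, doctor 7–shift B, doctor 8–shift E, doctor 9–shift D.
Every doctor is matched, so this matching saturates all of them.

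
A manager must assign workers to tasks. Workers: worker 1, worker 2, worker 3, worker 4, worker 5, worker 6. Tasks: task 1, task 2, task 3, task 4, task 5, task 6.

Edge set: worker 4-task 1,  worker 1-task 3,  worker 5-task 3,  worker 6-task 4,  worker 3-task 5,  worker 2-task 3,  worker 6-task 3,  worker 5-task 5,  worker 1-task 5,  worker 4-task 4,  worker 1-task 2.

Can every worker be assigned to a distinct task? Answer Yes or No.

The set {worker 2, worker 3, worker 5} has only 2 neighbours ({task 3, task 5}), so by Hall's theorem at most 5 of the 6 workers can be matched.
Hence no matching covers every worker.

No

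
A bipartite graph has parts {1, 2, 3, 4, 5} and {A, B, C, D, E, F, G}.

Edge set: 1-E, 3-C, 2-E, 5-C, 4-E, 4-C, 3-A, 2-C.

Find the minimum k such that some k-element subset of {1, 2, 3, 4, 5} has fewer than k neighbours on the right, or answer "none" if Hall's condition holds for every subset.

3

Take S = {1, 2, 4}. Its neighbourhood is {C, E}, so |N(S)| = 2 < |S| = 3.
Every subset of size less than 3 has at least as many neighbours as members, so 3 is the minimum.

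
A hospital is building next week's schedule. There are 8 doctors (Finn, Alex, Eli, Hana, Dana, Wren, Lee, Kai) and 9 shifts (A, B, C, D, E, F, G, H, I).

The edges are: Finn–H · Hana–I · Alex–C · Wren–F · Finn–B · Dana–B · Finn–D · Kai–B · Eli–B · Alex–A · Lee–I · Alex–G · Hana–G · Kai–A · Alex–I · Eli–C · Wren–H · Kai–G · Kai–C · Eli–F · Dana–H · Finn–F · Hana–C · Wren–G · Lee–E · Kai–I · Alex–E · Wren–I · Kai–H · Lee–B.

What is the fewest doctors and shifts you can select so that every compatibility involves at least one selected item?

8

A maximum matching has 8 edges (e.g. Finn–D, Alex–A, Eli–B, Hana–C, Dana–H, Wren–F, Lee–E, Kai–G).
By König's theorem the minimum vertex cover has the same size. One such cover is {Finn, Alex, Eli, Hana, Dana, Wren, Lee, Kai}.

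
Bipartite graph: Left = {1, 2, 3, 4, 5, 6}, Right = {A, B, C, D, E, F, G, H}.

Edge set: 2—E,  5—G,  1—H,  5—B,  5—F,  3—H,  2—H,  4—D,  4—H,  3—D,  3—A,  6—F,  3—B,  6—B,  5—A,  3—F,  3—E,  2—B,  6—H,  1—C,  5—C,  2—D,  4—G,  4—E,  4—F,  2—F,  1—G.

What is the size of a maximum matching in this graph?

6

One maximum matching: 1→C, 2→H, 3→A, 4→E, 5→G, 6→B.
This saturates every left vertex, so 6 is the maximum.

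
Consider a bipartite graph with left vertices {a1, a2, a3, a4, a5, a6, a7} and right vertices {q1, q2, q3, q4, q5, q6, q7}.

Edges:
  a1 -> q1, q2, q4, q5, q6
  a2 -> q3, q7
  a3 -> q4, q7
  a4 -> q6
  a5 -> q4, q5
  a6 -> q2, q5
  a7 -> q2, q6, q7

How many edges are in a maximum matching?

7

One maximum matching: a1→q1, a2→q3, a3→q7, a4→q6, a5→q4, a6→q5, a7→q2.
This saturates every left vertex, so 7 is the maximum.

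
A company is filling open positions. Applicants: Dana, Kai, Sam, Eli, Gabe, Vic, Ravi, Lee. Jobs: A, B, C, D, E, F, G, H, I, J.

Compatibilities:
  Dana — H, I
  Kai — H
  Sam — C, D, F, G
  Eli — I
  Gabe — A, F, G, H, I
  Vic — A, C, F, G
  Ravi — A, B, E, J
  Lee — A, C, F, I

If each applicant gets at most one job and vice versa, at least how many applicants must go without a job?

One maximum matching: Dana-I, Kai-H, Sam-D, Gabe-G, Vic-C, Ravi-B, Lee-F.
The set {Dana, Kai, Eli} has only 2 neighbours ({H, I}), so by Hall's theorem at most 7 of the 8 applicants can be matched.
That matches 7 of the 8, leaving 1 unmatched; no matching can do better.

1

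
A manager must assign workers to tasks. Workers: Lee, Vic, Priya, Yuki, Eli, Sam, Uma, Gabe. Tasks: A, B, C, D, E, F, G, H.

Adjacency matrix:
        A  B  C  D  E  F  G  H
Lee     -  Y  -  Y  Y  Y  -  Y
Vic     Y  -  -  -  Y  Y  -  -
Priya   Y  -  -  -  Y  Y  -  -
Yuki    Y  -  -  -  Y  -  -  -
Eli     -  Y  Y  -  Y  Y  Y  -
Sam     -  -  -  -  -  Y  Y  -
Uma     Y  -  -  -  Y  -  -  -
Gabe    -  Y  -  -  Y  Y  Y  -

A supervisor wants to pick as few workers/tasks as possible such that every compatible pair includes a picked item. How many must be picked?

The 7 edges Lee–H, Vic–A, Priya–F, Yuki–E, Eli–C, Sam–G, Gabe–B form a matching, so any vertex cover needs at least 7 vertices (one per matched edge).
Conversely {Lee, Eli, Sam, Gabe, A, E, F} meets every edge and has exactly 7 vertices, so 7 is optimal.

7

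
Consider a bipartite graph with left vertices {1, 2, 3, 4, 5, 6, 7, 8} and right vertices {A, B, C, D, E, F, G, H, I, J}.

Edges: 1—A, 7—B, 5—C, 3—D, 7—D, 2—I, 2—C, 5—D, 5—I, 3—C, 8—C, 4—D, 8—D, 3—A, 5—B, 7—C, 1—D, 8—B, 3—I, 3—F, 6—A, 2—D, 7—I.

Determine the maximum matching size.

One maximum matching: 1–A, 2–I, 3–F, 4–D, 5–C, 7–B.
The set {1, 2, 4, 5, 6, 7, 8} has only 5 neighbours ({A, B, C, D, I}), so by Hall's theorem at most 6 of the 8 left vertices can be matched.

6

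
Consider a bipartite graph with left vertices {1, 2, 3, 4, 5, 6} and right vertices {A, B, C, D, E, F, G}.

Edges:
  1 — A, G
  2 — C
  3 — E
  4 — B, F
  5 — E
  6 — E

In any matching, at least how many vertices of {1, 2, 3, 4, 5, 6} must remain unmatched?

2

A valid assignment of size 4: 1→G, 2→C, 3→E, 4→B.
The set {3, 5, 6} has only 1 neighbour ({E}), so by Hall's theorem at most 4 of the 6 left vertices can be matched.
That matches 4 of the 6, leaving 2 unmatched; no matching can do better.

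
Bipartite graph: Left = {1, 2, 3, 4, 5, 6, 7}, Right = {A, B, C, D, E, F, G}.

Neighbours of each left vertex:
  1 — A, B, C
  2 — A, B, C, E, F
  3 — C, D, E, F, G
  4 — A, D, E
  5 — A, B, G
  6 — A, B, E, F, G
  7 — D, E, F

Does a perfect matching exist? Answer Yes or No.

For example, pair 1–C, 2–F, 3–G, 4–D, 5–B, 6–A, 7–E.
All 7 left vertices are covered.

Yes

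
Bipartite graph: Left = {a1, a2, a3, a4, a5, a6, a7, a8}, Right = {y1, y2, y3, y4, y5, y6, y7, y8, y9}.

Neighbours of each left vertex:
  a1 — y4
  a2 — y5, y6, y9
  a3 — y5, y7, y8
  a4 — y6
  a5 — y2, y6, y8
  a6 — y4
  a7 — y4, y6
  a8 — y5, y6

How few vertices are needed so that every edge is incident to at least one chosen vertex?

6

{a2, a3, a5, a8, y4, y6} is a vertex cover of size 6: every edge has an endpoint in this set.
No smaller cover exists because a1–y4, a2–y9, a3–y7, a4–y6, a5–y8, a8–y5 is a matching of size 6, and a cover must include an endpoint of each of these disjoint edges (König's theorem).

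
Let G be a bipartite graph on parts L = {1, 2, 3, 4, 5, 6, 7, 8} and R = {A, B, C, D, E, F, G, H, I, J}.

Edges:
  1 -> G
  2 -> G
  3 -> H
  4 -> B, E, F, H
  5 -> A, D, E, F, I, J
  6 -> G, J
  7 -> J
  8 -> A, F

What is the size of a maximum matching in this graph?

For example, pair 1→G, 3→H, 4→B, 5→A, 6→J, 8→F.
The set {1, 2, 6, 7} has only 2 neighbours ({G, J}), so by Hall's theorem at most 6 of the 8 left vertices can be matched.

6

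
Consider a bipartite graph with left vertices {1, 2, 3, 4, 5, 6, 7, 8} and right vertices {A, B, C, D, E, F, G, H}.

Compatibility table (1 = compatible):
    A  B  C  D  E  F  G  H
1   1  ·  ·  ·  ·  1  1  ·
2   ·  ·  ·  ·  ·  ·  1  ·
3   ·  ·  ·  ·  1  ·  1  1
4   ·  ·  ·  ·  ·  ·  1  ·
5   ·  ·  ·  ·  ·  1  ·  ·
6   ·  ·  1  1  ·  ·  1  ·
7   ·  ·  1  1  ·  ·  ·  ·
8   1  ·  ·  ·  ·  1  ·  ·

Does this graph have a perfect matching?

No

The set {1, 2, 4, 5, 8} has only 3 neighbours ({A, F, G}), so by Hall's theorem at most 6 of the 8 left vertices can be matched.
Hence no matching covers every left vertex.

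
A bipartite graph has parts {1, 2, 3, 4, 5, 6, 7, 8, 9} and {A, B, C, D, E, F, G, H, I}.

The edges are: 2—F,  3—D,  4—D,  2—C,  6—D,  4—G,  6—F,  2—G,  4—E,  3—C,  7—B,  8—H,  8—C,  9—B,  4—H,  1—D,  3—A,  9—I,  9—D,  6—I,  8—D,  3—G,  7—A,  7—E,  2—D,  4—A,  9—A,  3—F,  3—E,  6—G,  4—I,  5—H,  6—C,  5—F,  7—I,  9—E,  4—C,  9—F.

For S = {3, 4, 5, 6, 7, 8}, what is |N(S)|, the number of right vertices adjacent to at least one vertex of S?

The union of neighbours of {3, 4, 5, 6, 7, 8} is {A, B, C, D, E, F, G, H, I}, which has 9 elements.
Since |N(S)| = 9 ≥ |S| = 6, Hall's condition holds for this subset.

9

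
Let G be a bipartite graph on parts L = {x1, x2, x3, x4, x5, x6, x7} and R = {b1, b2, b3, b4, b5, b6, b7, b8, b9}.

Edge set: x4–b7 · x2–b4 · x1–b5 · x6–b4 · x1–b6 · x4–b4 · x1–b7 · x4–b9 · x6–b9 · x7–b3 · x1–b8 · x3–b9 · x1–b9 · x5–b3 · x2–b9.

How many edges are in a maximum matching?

A valid assignment of size 5: x1→b5, x2→b4, x3→b9, x4→b7, x5→b3.
The set {x2, x3, x5, x6, x7} has only 3 neighbours ({b3, b4, b9}), so by Hall's theorem at most 5 of the 7 left vertices can be matched.

5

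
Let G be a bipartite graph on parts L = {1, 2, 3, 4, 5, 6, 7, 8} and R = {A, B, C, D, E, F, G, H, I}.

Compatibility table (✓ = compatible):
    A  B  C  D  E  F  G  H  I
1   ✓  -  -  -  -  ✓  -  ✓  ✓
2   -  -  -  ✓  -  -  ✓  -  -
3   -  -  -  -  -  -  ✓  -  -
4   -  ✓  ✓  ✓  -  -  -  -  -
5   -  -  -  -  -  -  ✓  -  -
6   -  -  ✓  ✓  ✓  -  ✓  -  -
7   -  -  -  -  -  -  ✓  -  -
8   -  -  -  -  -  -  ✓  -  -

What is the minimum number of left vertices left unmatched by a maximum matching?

One maximum matching: 1–I, 2–D, 3–G, 4–B, 6–E.
The set {3, 5, 7, 8} has only 1 neighbour ({G}), so by Hall's theorem at most 5 of the 8 left vertices can be matched.
That matches 5 of the 8, leaving 3 unmatched; no matching can do better.

3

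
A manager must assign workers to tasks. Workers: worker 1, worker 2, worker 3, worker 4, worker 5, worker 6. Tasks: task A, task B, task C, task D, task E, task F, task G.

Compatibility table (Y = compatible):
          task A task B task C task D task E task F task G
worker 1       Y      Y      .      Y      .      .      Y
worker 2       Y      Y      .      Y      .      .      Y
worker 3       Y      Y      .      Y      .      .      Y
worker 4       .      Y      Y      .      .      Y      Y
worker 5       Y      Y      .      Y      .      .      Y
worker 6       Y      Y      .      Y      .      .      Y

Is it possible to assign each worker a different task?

The set {worker 1, worker 2, worker 3, worker 5, worker 6} has only 4 neighbours ({task A, task B, task D, task G}), so by Hall's theorem at most 5 of the 6 workers can be matched.
Hence no matching covers every worker.

No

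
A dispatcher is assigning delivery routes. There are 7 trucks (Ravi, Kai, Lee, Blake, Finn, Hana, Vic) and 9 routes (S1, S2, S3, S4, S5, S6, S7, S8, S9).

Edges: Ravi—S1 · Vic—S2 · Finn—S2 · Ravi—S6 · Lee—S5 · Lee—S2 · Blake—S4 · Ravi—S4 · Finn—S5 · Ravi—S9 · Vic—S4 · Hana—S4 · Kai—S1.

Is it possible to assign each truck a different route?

No

The set {Lee, Blake, Finn, Hana, Vic} has only 3 neighbours ({S2, S4, S5}), so by Hall's theorem at most 5 of the 7 trucks can be matched.
Hence no matching covers every truck.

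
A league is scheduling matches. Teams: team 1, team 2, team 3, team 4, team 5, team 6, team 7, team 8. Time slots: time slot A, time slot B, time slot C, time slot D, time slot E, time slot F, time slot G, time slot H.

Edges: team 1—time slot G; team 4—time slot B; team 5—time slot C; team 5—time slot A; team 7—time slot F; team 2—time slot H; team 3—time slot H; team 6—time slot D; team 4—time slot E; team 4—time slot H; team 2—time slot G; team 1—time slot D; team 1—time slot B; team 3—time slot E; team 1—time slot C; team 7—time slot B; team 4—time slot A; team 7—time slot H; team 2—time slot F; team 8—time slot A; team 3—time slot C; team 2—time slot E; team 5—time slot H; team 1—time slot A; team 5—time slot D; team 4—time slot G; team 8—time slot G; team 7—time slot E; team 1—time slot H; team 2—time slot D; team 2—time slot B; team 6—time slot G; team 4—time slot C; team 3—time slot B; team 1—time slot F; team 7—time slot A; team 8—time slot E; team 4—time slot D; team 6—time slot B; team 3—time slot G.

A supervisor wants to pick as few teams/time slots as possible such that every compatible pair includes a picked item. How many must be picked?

8

{team 1, team 2, team 3, team 4, team 5, team 6, team 7, team 8} is a vertex cover of size 8: every edge has an endpoint in this set.
No smaller cover exists because team 1–time slot F, team 2–time slot E, team 3–time slot B, team 4–time slot C, team 5–time slot A, team 6–time slot D, team 7–time slot H, team 8–time slot G is a matching of size 8, and a cover must include an endpoint of each of these disjoint edges (König's theorem).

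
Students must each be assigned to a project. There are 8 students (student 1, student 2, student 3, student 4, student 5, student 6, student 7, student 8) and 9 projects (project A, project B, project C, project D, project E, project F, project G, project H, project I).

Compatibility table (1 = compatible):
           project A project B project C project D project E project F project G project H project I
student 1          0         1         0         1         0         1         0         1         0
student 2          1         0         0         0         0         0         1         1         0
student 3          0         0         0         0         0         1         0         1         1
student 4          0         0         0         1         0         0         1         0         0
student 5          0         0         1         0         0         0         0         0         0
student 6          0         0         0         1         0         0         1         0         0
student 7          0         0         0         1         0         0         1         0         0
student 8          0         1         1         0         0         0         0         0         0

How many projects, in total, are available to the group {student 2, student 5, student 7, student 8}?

6

The union of neighbours of {student 2, student 5, student 7, student 8} is {project A, project B, project C, project D, project G, project H}, which has 6 elements.
Since |N(S)| = 6 ≥ |S| = 4, Hall's condition holds for this subset.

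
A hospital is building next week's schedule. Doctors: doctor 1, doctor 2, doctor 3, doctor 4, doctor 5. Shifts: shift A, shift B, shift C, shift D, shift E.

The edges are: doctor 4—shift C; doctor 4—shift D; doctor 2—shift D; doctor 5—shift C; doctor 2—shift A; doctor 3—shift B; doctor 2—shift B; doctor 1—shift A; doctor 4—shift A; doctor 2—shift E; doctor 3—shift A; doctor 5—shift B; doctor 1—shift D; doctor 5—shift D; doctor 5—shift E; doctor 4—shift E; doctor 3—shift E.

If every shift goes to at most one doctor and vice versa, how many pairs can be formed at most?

One maximum matching: doctor 1-shift D, doctor 2-shift B, doctor 3-shift A, doctor 4-shift C, doctor 5-shift E.
All 5 doctors are matched, so no larger matching exists.

5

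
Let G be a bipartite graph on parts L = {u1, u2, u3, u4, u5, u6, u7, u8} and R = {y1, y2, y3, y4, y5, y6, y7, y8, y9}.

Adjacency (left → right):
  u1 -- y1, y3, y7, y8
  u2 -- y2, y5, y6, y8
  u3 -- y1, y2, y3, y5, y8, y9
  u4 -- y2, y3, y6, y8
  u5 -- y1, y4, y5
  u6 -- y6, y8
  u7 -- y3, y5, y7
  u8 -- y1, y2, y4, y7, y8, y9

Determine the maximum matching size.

A valid assignment of size 8: u1→y1, u2→y2, u3→y9, u4→y8, u5→y4, u6→y6, u7→y3, u8→y7.
All 8 left vertices are matched, so no larger matching exists.

8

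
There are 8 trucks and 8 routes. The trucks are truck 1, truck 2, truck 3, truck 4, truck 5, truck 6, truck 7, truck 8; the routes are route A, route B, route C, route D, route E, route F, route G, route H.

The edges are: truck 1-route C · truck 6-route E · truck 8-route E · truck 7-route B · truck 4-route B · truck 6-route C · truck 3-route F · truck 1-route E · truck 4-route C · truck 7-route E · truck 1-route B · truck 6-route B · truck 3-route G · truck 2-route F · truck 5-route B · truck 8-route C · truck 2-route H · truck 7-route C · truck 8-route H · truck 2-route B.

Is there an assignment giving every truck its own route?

No

The set {truck 1, truck 4, truck 5, truck 6, truck 7} has only 3 neighbours ({route B, route C, route E}), so by Hall's theorem at most 6 of the 8 trucks can be matched.
Hence no matching covers every truck.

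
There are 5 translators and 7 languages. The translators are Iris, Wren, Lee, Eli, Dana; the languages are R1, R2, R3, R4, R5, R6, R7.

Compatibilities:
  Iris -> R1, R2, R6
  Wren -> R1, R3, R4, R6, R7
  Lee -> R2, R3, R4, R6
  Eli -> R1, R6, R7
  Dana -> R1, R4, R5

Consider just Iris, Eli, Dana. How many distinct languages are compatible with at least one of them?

The union of neighbours of {Iris, Eli, Dana} is {R1, R2, R4, R5, R6, R7}, which has 6 elements.
Since |N(S)| = 6 ≥ |S| = 3, Hall's condition holds for this subset.

6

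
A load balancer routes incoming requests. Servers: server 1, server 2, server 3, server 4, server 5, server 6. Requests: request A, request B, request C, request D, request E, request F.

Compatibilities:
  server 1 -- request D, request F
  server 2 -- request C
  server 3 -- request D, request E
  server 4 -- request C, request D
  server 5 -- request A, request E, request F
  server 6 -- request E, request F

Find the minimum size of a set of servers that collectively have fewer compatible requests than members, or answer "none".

5

Take S = {server 1, server 2, server 3, server 4, server 6}. Its neighbourhood is {request C, request D, request E, request F}, so |N(S)| = 4 < |S| = 5.
Every subset of size less than 5 has at least as many neighbours as members, so 5 is the minimum.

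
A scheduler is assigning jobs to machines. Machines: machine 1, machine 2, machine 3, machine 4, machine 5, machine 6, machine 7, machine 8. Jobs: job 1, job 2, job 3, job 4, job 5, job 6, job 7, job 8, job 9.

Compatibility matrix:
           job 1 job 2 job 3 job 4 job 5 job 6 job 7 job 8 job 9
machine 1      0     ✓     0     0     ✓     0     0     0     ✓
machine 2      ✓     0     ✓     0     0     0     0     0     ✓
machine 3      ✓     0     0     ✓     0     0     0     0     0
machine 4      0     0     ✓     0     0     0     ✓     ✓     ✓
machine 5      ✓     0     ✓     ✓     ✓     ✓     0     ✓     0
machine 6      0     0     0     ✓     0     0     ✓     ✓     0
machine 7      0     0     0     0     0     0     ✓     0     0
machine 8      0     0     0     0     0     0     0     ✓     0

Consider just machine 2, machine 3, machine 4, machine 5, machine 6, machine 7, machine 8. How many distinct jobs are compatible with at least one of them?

8

The union of neighbours of {machine 2, machine 3, machine 4, machine 5, machine 6, machine 7, machine 8} is {job 1, job 3, job 4, job 5, job 6, job 7, job 8, job 9}, which has 8 elements.
Since |N(S)| = 8 ≥ |S| = 7, Hall's condition holds for this subset.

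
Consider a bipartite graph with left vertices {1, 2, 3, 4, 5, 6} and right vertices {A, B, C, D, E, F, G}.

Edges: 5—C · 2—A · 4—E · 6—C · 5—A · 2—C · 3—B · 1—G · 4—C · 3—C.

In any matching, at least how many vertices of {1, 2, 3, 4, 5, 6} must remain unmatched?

1

For example, pair 1–G, 2–A, 3–B, 4–E, 5–C.
The set {2, 5, 6} has only 2 neighbours ({A, C}), so by Hall's theorem at most 5 of the 6 left vertices can be matched.
That matches 5 of the 6, leaving 1 unmatched; no matching can do better.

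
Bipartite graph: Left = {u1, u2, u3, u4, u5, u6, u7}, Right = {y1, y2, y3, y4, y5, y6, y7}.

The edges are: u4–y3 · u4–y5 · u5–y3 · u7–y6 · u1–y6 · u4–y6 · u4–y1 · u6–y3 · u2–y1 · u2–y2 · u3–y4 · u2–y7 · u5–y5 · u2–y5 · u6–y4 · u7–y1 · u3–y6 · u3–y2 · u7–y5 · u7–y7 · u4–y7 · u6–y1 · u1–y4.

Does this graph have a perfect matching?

One maximum matching: u1–y4, u2–y1, u3–y2, u4–y6, u5–y5, u6–y3, u7–y7.
All 7 left vertices are covered.

Yes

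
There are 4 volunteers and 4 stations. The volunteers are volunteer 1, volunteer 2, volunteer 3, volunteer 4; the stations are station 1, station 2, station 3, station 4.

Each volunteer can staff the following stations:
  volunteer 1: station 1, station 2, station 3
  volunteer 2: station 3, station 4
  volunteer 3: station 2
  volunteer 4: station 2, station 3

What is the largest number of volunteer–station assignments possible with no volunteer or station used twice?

4

One maximum matching: volunteer 1→station 1, volunteer 2→station 4, volunteer 3→station 2, volunteer 4→station 3.
All 4 volunteers are matched, so no larger matching exists.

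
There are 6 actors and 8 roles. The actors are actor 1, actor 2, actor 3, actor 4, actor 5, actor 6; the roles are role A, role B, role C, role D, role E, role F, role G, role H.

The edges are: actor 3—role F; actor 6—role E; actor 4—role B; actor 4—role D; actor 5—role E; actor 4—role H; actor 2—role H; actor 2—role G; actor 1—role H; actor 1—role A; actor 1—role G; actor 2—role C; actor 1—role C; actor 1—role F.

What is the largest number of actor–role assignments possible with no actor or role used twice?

One maximum matching: actor 1–role C, actor 2–role G, actor 3–role F, actor 4–role D, actor 5–role E.
The set {actor 5, actor 6} has only 1 neighbour ({role E}), so by Hall's theorem at most 5 of the 6 actors can be matched.

5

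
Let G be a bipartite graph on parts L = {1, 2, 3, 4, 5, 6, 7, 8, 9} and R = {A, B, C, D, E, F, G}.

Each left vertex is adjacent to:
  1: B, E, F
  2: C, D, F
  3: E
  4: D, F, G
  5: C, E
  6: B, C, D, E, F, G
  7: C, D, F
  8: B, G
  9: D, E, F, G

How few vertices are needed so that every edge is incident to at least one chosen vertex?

6

A maximum matching has 6 edges (e.g. 1–B, 2–F, 3–E, 4–D, 5–C, 6–G).
By König's theorem the minimum vertex cover has the same size. One such cover is {B, C, D, E, F, G}.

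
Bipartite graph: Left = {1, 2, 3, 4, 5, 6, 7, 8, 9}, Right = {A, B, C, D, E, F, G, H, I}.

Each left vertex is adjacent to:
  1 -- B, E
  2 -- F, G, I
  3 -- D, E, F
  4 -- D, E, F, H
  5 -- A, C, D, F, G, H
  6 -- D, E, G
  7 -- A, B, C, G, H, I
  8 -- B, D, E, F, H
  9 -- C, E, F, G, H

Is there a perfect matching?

One maximum matching: 1–B, 2–I, 3–F, 4–H, 5–C, 6–D, 7–A, 8–E, 9–G.
All 9 left vertices are covered.

Yes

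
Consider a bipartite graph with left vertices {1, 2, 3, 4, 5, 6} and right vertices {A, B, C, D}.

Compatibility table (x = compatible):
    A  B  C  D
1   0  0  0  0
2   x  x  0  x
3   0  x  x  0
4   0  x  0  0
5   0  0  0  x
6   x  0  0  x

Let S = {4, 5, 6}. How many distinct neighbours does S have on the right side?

3

The union of neighbours of {4, 5, 6} is {A, B, D}, which has 3 elements.
Since |N(S)| = 3 ≥ |S| = 3, Hall's condition holds for this subset.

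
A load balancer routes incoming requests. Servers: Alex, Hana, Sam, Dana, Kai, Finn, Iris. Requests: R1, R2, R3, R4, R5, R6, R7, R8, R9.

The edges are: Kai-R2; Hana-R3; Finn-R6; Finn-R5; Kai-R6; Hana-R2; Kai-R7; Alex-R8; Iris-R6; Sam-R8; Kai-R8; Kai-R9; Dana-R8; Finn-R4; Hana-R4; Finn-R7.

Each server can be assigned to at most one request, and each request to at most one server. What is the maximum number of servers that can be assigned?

A valid assignment of size 5: Alex→R8, Hana→R3, Kai→R9, Finn→R7, Iris→R6.
The set {Alex, Sam, Dana} has only 1 neighbour ({R8}), so by Hall's theorem at most 5 of the 7 servers can be matched.

5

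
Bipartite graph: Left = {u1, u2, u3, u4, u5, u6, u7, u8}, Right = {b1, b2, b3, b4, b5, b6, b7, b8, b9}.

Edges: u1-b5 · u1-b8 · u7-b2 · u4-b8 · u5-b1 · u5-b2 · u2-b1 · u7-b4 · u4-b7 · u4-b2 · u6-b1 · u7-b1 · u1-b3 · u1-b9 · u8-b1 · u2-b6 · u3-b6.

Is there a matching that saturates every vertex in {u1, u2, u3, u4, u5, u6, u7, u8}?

No

The set {u2, u3, u6, u8} has only 2 neighbours ({b1, b6}), so by Hall's theorem at most 6 of the 8 left vertices can be matched.
Hence no matching covers every left vertex.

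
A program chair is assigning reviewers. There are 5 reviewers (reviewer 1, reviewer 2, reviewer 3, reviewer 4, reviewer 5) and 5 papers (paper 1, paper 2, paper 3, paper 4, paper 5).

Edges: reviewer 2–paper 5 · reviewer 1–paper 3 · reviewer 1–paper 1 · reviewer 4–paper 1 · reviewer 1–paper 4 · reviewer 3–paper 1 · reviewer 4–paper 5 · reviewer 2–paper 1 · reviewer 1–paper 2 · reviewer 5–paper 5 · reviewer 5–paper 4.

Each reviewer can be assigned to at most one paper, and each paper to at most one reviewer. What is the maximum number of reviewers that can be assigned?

One maximum matching: reviewer 1→paper 2, reviewer 2→paper 5, reviewer 3→paper 1, reviewer 5→paper 4.
The set {reviewer 2, reviewer 3, reviewer 4} has only 2 neighbours ({paper 1, paper 5}), so by Hall's theorem at most 4 of the 5 reviewers can be matched.

4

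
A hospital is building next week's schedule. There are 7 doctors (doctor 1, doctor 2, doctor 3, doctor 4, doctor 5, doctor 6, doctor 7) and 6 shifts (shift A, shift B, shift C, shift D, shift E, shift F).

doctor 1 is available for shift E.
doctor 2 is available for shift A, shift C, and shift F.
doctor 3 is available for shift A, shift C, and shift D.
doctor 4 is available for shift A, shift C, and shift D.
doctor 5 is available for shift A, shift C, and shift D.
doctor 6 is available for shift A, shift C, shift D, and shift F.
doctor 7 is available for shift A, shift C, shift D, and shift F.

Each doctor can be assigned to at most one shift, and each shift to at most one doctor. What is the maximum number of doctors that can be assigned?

One maximum matching: doctor 1→shift E, doctor 2→shift F, doctor 3→shift C, doctor 4→shift D, doctor 5→shift A.
The set {doctor 2, doctor 3, doctor 4, doctor 5, doctor 6, doctor 7} has only 4 neighbours ({shift A, shift C, shift D, shift F}), so by Hall's theorem at most 5 of the 7 doctors can be matched.

5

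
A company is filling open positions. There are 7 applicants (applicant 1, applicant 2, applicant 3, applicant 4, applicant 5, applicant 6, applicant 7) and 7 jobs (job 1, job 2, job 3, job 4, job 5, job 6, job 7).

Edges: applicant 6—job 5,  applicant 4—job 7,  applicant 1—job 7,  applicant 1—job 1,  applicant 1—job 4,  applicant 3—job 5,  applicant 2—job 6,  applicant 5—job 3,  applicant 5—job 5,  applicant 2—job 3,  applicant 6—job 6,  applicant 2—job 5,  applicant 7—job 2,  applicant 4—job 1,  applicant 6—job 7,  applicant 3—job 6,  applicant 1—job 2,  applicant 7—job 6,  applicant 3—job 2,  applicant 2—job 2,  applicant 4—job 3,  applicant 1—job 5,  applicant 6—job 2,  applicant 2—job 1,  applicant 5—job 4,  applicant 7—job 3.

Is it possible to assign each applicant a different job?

A valid assignment of size 7: applicant 1→job 7, applicant 2→job 1, applicant 3→job 5, applicant 4→job 3, applicant 5→job 4, applicant 6→job 6, applicant 7→job 2.
All 7 applicants are covered.

Yes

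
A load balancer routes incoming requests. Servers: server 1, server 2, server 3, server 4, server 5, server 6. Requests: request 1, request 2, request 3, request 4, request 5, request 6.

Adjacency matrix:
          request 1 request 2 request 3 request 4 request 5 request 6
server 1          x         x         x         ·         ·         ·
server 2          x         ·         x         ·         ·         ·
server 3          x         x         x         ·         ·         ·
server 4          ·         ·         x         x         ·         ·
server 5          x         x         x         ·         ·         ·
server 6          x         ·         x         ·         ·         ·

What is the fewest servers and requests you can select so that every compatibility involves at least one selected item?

The 4 edges server 1–request 2, server 2–request 1, server 3–request 3, server 4–request 4 form a matching, so any vertex cover needs at least 4 vertices (one per matched edge).
Conversely {server 4, request 1, request 2, request 3} meets every edge and has exactly 4 vertices, so 4 is optimal.

4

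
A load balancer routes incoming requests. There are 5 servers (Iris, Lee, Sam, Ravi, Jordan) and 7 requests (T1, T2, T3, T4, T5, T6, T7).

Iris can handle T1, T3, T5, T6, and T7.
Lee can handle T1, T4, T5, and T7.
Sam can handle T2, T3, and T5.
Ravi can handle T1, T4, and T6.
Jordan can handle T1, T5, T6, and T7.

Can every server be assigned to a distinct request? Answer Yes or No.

One maximum matching: Iris–T5, Lee–T1, Sam–T2, Ravi–T6, Jordan–T7.
All 5 servers are covered.

Yes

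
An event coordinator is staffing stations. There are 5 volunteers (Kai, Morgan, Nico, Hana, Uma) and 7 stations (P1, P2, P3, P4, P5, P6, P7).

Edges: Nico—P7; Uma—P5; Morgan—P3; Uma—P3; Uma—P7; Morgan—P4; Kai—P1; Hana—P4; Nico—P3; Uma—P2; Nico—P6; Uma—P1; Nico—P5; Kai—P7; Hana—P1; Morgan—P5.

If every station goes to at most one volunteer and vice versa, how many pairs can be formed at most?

5

One maximum matching: Kai–P7, Morgan–P5, Nico–P6, Hana–P4, Uma–P1.
This saturates every volunteer, so 5 is the maximum.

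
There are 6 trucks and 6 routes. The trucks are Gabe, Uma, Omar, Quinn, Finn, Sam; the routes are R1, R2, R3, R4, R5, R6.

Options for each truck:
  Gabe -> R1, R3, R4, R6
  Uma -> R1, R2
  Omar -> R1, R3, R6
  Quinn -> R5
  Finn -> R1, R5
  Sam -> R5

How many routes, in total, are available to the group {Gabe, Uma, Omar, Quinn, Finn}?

6

The union of neighbours of {Gabe, Uma, Omar, Quinn, Finn} is {R1, R2, R3, R4, R5, R6}, which has 6 elements.
Since |N(S)| = 6 ≥ |S| = 5, Hall's condition holds for this subset.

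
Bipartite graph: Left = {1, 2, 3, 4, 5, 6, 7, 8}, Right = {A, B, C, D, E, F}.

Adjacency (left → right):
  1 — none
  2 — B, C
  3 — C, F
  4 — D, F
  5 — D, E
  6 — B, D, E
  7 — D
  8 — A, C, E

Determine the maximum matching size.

6

One maximum matching: 2-C, 3-F, 4-D, 5-E, 6-B, 8-A.
The set {1, 2, 3, 4, 5, 6, 7} has only 5 neighbours ({B, C, D, E, F}), so by Hall's theorem at most 6 of the 8 left vertices can be matched.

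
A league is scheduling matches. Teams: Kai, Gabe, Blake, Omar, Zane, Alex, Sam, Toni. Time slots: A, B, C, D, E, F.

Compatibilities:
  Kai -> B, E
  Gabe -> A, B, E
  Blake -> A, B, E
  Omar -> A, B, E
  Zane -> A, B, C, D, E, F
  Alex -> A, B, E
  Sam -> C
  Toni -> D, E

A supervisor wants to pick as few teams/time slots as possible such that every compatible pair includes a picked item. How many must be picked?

6

{Zane, Sam, Toni, A, B, E} is a vertex cover of size 6: every edge has an endpoint in this set.
No smaller cover exists because Kai–E, Gabe–A, Blake–B, Zane–F, Sam–C, Toni–D is a matching of size 6, and a cover must include an endpoint of each of these disjoint edges (König's theorem).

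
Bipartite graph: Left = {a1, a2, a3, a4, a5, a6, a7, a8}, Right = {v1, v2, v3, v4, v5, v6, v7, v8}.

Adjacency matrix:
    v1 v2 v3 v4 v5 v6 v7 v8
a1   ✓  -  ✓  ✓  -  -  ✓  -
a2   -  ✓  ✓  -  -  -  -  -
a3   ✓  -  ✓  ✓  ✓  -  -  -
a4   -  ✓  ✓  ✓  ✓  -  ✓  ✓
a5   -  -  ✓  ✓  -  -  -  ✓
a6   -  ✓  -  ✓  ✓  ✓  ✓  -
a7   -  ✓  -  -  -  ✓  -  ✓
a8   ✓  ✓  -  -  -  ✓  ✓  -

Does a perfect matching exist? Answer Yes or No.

For example, pair a1→v7, a2→v3, a3→v1, a4→v5, a5→v8, a6→v4, a7→v6, a8→v2.
Every left vertex is matched, so this is a perfect matching.

Yes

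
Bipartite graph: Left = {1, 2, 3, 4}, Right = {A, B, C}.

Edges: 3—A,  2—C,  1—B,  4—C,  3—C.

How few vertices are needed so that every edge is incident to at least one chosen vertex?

3

{1, 3, C} is a vertex cover of size 3: every edge has an endpoint in this set.
No smaller cover exists because 1–B, 2–C, 3–A is a matching of size 3, and a cover must include an endpoint of each of these disjoint edges (König's theorem).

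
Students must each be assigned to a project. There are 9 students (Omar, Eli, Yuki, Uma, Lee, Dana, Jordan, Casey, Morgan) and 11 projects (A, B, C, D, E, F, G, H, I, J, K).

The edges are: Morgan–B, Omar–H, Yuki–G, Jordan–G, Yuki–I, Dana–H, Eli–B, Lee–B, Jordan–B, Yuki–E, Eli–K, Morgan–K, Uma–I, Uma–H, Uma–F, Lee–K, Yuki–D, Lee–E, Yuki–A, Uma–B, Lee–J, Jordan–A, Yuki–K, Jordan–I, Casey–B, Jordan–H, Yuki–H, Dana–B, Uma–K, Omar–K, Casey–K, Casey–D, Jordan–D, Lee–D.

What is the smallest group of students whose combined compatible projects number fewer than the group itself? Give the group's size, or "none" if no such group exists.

4

Take S = {Omar, Eli, Dana, Morgan}. Its neighbourhood is {B, H, K}, so |N(S)| = 3 < |S| = 4.
Every subset of size less than 4 has at least as many neighbours as members, so 4 is the minimum.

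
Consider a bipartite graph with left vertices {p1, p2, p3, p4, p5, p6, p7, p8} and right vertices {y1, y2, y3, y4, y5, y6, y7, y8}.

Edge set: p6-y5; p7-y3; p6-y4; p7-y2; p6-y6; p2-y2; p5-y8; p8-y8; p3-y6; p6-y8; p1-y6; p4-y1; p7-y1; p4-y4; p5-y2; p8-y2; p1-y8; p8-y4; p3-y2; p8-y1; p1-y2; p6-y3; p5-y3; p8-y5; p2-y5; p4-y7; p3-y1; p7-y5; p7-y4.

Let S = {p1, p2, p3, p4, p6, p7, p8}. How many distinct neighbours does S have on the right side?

The union of neighbours of {p1, p2, p3, p4, p6, p7, p8} is {y1, y2, y3, y4, y5, y6, y7, y8}, which has 8 elements.
Since |N(S)| = 8 ≥ |S| = 7, Hall's condition holds for this subset.

8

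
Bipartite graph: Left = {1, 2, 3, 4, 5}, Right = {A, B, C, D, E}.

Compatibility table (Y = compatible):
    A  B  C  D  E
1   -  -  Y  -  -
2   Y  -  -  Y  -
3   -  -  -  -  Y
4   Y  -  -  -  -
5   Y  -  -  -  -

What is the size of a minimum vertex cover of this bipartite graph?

4

A maximum matching has 4 edges (e.g. 1–C, 2–D, 3–E, 4–A).
By König's theorem the minimum vertex cover has the same size. One such cover is {1, 2, 3, A}.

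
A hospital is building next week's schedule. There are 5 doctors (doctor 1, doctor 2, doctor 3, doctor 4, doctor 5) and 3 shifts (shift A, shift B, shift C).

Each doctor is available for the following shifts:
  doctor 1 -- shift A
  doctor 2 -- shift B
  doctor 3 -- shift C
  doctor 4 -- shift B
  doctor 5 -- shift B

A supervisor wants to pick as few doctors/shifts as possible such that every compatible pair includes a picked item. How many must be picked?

3

A maximum matching has 3 edges (e.g. doctor 1–shift A, doctor 2–shift B, doctor 3–shift C).
By König's theorem the minimum vertex cover has the same size. One such cover is {doctor 1, doctor 3, shift B}.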